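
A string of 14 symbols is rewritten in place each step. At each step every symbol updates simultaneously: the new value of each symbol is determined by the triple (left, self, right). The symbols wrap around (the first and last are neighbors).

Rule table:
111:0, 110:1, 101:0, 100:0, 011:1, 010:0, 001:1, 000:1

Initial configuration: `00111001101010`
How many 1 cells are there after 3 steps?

11101011100000
10100010101111
10001100001000
count of 1: 4

4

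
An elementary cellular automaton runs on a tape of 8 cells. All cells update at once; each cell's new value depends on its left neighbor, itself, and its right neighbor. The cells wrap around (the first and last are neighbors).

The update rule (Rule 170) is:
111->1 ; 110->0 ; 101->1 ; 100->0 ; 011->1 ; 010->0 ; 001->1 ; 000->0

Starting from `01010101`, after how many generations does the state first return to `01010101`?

2

generation 1: 10101010
generation 2: 01010101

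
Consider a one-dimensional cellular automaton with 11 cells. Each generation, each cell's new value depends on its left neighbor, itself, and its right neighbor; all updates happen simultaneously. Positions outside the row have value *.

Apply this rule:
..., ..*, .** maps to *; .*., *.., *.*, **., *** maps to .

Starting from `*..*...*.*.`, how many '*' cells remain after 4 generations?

6

..*..**....
.*..**..***
...**..**..
.***..**..*
count of *: 6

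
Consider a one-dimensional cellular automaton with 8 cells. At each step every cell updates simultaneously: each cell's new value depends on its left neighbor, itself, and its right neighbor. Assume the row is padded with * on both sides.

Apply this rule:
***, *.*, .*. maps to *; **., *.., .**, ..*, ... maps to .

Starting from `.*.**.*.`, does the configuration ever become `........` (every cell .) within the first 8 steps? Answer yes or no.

yes

***..***
**....**
*......*
........
all cells are . at step 4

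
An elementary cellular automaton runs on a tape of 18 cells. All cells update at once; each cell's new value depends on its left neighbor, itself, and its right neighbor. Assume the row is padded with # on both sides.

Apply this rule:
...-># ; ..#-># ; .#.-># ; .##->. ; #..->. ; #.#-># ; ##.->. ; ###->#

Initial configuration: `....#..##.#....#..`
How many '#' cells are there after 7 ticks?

13

tick 1: .####.#..##.####.#
tick 2: #.##.##.#..#.##.#.
tick 3: .#..#..##.###..###
tick 4: ##.##.#..#.#..#.##
tick 5: #.#..##.####.###.#
tick 6: .##.#..#.##.#.#.#.
tick 7: #..##.###..#######
count of #: 13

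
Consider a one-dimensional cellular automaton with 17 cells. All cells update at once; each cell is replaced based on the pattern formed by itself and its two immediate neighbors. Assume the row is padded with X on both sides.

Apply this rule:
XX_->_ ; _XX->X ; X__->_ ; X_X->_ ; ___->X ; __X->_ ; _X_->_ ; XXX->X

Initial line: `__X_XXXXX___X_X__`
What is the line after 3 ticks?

____XXXX__X______
_XX_XXX_____XXXX_
_X__XX__XXX_XXX__

_X__XX__XXX_XXX__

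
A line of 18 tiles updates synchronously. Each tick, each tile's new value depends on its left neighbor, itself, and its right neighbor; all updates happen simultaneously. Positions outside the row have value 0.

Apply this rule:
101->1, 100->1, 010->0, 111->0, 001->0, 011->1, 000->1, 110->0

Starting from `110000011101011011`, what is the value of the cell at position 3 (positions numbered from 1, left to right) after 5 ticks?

1

101111010010110110
011000101001101101
010110010101011010
001101001010110101
101010100101101010
position 3 holds 1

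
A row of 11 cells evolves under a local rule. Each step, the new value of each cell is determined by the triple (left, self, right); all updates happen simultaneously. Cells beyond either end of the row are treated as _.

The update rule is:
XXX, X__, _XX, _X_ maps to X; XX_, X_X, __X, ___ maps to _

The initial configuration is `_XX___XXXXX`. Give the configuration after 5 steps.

step 1: _X_X__XXXX_
step 2: _X_XX_XXX_X
step 3: _X_X__XX__X
step 4: _X_XX_X_X_X
step 5: _X_X__X_X_X

_X_X__X_X_X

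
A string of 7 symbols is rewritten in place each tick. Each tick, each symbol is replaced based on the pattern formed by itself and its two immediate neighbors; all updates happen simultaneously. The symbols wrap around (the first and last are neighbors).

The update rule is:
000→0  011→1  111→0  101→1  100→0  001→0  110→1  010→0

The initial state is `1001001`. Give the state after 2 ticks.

tick 1: 1000001
tick 2: 1000001

1000001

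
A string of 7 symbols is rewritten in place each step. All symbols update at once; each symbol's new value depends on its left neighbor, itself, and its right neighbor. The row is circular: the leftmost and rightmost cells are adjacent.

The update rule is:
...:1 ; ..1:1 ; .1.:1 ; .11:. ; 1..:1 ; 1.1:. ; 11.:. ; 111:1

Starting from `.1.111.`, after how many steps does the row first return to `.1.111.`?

step 1: 11..1.1
step 2: 1.111..
step 3: 1..1.11
step 4: .111..1
step 5: ..1.111
step 6: 111..1.
step 7: .1.111.

7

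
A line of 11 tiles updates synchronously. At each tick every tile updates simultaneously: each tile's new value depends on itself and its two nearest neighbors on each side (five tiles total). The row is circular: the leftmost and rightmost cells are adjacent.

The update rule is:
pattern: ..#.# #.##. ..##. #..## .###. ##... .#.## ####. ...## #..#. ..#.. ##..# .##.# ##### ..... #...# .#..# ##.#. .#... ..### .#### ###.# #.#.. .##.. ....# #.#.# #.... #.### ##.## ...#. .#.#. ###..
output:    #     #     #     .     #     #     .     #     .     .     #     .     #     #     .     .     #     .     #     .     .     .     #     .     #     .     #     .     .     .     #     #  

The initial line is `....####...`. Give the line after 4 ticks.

..#..##..#.

..#...####.
..##....###
..#.###..##
..#..##..#.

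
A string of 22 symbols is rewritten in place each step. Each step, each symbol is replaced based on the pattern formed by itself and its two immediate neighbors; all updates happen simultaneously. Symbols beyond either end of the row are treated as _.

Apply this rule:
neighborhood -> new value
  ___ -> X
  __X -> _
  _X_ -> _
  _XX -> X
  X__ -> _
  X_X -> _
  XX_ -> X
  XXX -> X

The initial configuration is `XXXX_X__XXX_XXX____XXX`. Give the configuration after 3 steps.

XXXX____XXX_XXX_XX_XXX
XXXX_XX_XXX_XXX_XX_XXX
XXXX_XX_XXX_XXX_XX_XXX

XXXX_XX_XXX_XXX_XX_XXX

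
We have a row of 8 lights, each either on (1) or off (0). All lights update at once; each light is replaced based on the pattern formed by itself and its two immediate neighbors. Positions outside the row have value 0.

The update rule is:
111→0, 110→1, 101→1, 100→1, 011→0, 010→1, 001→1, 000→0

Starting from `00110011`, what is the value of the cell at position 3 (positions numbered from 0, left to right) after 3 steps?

1

step 1: 01011101
step 2: 11100111
step 3: 00111001
position 3 holds 1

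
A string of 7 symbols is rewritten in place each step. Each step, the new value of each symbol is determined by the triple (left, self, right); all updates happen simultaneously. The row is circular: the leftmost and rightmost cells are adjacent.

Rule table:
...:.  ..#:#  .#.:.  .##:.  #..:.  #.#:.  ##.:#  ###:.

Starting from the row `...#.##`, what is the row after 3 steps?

#...#..

step 1: ..#...#
step 2: .#...#.
step 3: #...#..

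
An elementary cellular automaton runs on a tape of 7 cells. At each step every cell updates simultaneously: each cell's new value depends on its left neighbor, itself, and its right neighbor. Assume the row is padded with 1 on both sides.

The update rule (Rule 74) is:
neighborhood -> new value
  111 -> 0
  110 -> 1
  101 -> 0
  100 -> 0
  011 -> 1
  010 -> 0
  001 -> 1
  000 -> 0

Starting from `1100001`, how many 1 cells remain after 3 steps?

0100011
0000110
0001110
count of 1: 3

3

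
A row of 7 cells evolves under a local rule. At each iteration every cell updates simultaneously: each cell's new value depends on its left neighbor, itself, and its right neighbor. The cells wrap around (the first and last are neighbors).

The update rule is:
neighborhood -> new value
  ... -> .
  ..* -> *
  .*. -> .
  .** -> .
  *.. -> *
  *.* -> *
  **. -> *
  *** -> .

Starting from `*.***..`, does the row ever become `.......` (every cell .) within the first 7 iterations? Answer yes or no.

.*..***
*.**..*
**.***.
.**..**
*.***.*
**..**.
.***.**
iteration 7 is .***.**, still not uniform .

no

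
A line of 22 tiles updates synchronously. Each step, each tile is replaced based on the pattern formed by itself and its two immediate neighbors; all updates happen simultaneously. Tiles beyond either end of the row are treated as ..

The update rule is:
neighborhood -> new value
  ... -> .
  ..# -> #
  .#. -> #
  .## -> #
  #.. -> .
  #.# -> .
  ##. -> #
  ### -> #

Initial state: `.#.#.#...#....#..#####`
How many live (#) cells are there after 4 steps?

17

##.#.#..##...##.######
##.#.#.###..###.######
##.#.#.###.####.######
##.#.#.###.####.######
count of #: 17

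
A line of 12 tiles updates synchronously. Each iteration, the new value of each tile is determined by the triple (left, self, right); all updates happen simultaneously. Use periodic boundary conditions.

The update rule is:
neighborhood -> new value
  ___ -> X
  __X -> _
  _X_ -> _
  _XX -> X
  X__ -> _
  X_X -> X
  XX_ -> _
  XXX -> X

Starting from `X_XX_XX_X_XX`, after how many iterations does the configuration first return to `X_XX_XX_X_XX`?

_XX_XX_X_XXX
XX_XX_X_XXX_
X_XX_X_XXX_X
_XX_X_XXX_XX
XX_X_XXX_XX_
X_X_XXX_XX_X
_X_XXX_XX_XX
X_XXX_XX_XX_
_XXX_XX_XX_X
XXX_XX_XX_X_
XX_XX_XX_X_X
X_XX_XX_X_XX

12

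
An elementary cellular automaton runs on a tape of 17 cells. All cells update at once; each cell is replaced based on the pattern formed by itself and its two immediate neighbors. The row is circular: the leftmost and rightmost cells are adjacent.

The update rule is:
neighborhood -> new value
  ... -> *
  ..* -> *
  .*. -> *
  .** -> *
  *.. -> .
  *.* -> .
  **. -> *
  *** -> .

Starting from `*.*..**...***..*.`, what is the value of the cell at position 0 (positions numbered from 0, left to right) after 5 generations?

generation 1: *.*.***.***.*.**.
generation 2: *.*.*.*.*.*.*.**.
generation 3: *.*.*.*.*.*.*.**.  (fixed point — unchanged through generation 5)
position 0 holds *

*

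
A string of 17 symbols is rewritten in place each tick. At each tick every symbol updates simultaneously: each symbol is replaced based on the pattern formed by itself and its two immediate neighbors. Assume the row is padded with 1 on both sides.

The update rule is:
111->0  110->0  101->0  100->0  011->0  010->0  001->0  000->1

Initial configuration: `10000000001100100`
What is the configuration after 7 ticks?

tick 1: 00111111100000000
tick 2: 00000000001111110
tick 3: 01111111100000000
tick 4: 00000000001111110  (repeats tick 2; period 2)
tick 7: 01111111100000000

01111111100000000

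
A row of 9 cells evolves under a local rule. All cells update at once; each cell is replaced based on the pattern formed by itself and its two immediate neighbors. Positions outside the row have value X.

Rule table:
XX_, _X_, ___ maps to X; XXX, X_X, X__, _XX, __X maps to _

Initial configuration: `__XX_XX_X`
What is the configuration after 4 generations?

___X__X__
_X_X__X__
_X_X__X__  (fixed point — unchanged through generation 4)

_X_X__X__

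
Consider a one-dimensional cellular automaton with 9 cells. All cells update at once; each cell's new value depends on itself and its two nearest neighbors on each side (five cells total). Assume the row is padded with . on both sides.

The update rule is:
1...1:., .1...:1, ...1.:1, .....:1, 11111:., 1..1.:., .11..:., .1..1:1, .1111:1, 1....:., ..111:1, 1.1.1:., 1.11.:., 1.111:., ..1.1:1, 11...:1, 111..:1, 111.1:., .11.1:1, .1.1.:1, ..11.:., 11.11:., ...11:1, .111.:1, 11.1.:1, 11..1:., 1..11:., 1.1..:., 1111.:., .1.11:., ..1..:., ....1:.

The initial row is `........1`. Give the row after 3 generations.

111111.1.
11....1.1
..1..111.

..1..111.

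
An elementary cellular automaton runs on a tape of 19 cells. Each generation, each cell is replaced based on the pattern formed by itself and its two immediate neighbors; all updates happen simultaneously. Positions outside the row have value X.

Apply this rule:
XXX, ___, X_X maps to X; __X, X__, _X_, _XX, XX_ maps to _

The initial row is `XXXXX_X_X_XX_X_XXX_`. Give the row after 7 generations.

_X_X__XX__XX__XX__X

generation 1: XXXX_X_X_X__X_X_X_X
generation 2: XXX_X_X_X____X_X_X_
generation 3: XX_X_X_X__XX__X_X_X
generation 4: X_X_X_X________X_X_
generation 5: _X_X_X__XXXXXX__X_X
generation 6: X_X_X____XXXX____X_
generation 7: _X_X__XX__XX__XX__X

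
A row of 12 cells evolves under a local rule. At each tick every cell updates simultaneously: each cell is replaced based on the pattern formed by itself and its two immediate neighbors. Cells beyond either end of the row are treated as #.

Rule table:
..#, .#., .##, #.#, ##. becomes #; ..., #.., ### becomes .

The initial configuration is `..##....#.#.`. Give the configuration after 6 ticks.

.###...#####
##.#..##....
.###.###...#
##.###.#..##
.###.###.##.
##.###.#####

##.###.#####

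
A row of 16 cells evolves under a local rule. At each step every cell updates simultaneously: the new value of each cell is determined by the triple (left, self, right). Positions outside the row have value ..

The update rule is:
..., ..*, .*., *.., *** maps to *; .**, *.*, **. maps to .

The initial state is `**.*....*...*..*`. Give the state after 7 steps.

...*************
***.***********.
.*...*********.*
*****.*******..*
.***...*****.***
*.*.***.***...*.
*.*..*...*.*****

*.*..*...*.*****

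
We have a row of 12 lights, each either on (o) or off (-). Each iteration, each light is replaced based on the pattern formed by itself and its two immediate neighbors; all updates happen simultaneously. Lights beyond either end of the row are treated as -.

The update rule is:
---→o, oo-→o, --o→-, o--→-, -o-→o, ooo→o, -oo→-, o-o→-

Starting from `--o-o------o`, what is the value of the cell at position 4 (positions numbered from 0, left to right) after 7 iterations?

iteration 1: o-o-o-oooo-o
iteration 2: o-o-o--ooo-o
iteration 3: o-o-o---oo-o
iteration 4: o-o-o-o--o-o
iteration 5: o-o-o-o--o-o  (fixed point — unchanged through iteration 7)
position 4 holds o

o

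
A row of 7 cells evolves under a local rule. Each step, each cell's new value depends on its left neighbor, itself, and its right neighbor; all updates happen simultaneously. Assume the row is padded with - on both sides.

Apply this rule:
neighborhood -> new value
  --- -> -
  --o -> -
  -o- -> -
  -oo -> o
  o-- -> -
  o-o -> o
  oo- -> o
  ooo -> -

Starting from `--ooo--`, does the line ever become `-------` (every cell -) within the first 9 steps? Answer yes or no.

yes

--o-o--
---o---
-------
all cells are - at step 3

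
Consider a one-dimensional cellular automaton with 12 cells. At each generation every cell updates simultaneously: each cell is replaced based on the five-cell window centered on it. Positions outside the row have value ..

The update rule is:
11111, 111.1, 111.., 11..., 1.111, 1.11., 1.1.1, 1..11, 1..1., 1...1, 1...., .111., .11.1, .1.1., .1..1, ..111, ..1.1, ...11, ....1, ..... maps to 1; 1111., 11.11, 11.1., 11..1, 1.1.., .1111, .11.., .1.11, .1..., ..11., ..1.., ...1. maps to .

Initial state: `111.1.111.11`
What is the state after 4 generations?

111.1.1.11.1

111.1.111.1.
111.1.111...
111.1.111111
111.1.1.11.1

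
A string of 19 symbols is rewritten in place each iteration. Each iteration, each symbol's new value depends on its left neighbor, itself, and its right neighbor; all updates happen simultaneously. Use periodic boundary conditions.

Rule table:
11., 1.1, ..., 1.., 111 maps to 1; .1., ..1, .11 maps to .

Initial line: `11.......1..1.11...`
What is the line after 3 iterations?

iteration 1: .1111111..1..1.111.
iteration 2: ..1111111..1..1.111
iteration 3: 1..1111111..1..1.11

1..1111111..1..1.11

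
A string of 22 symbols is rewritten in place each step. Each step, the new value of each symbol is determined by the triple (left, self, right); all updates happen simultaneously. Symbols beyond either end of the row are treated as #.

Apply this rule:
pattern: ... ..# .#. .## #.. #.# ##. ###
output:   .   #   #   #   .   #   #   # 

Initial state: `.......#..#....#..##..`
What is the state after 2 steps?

......##.##...##.###.#
.....######..#########

.....######..#########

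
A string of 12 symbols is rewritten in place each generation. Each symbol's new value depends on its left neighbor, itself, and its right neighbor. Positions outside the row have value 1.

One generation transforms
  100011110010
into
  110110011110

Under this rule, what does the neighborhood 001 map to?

1

At position 3 the neighborhood is 001; the next row has 1 there.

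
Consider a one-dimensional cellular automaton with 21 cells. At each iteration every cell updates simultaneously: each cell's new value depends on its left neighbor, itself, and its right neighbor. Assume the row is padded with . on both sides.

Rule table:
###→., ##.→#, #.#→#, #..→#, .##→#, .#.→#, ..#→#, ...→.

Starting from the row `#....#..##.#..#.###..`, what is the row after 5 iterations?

##..#############.##.
#####...........#####
#...##.........##...#
##.####.......####.##
####..##.....##..####

####..##.....##..####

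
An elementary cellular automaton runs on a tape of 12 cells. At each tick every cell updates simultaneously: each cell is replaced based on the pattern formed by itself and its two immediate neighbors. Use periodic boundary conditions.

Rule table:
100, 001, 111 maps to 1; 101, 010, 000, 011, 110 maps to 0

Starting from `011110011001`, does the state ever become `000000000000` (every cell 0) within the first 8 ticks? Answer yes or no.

001101100110
010000011001
001000100110
010101011001
000000000110
000000001001
100000010110
010000100000
tick 8 is 010000100000, still not uniform 0

no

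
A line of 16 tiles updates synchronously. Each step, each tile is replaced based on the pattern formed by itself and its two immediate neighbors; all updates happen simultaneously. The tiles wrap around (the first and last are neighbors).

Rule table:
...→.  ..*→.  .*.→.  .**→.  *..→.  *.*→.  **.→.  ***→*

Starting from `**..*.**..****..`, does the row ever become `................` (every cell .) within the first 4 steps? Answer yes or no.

step 1: ...........**...
step 2: ................
all cells are . at step 2

yes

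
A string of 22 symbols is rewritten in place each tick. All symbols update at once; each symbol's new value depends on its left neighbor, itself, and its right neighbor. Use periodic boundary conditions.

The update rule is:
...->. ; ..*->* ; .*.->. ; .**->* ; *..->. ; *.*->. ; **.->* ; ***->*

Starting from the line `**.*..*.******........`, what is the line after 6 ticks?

**...*..******.......*
**..*..*******......**
**.*..********.....***
**...*********....****
**..**********...*****
**.***********..******

**.***********..******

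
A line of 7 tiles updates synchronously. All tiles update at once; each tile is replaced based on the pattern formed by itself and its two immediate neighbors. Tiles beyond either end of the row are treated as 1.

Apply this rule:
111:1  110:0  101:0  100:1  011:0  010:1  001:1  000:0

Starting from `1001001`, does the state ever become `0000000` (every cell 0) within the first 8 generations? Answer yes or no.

no

0111110
0011100
1101011
1001001  (repeats generation 0; period 4)
generation 8: 1001001
generation 8 is 1001001, still not uniform 0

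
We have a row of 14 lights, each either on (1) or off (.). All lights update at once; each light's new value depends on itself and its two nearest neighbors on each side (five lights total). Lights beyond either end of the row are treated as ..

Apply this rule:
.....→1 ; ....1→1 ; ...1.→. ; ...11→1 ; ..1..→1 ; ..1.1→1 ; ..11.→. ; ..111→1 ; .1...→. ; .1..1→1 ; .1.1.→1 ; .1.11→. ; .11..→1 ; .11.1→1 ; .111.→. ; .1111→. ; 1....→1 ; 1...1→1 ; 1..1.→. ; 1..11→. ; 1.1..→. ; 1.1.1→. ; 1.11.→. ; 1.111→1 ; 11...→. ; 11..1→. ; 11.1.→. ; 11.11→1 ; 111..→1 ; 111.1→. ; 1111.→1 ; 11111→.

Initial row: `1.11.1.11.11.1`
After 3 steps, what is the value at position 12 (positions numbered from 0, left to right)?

step 1: 1..1....11.1..
step 2: 11.1.111.1...1
step 3: .1...1.....1.1
position 12 holds .

.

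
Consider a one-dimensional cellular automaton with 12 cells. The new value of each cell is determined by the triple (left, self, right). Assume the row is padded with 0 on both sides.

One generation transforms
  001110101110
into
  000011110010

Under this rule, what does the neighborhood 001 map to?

At position 1 the neighborhood is 001; the next row has 0 there.

0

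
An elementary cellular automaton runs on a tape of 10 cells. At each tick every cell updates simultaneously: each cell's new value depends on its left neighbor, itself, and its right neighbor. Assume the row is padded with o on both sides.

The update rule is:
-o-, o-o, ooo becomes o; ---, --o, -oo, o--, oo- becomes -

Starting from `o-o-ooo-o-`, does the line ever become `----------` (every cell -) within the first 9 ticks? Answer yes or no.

no

-ooo-o-ooo
o-o-ooo-oo
-ooo-o-o-o
o-o-ooooo-
-ooo-ooo-o
o-o-o-o-o-
-ooooooooo
o-oooooooo
-o-ooooooo
tick 9 is -o-ooooooo, still not uniform -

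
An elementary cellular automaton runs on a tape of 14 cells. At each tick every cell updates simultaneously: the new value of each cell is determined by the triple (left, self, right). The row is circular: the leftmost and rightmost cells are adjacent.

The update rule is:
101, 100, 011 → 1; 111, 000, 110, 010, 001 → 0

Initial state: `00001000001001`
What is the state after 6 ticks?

tick 1: 10000100000100
tick 2: 01000010000010
tick 3: 00100001000001
tick 4: 10010000100000
tick 5: 01001000010000
tick 6: 00100100001000

00100100001000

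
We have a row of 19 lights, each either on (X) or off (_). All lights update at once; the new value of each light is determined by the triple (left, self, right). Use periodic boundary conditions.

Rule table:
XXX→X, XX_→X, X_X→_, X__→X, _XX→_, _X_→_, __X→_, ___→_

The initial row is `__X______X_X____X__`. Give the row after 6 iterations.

iteration 1: ___X________X____X_
iteration 2: ____X________X____X
iteration 3: X____X________X____
iteration 4: _X____X________X___
iteration 5: __X____X________X__
iteration 6: ___X____X________X_

___X____X________X_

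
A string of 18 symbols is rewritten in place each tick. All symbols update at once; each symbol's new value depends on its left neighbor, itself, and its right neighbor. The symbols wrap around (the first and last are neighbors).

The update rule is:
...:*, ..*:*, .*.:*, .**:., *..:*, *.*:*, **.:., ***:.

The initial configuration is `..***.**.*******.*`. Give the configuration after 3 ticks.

**...*..*.......**
..**************..
**..............**

**..............**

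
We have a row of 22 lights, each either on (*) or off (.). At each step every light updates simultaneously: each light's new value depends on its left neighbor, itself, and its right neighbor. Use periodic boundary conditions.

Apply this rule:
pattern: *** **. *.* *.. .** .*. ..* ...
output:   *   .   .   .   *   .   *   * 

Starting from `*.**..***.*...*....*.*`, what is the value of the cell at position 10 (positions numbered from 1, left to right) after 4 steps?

*

step 1: ..*..***....**..***..*
step 2: .*..***..****..***..*.
step 3: *..***..****..***..*..
step 4: ..***..****..***..*..*
position 10 holds *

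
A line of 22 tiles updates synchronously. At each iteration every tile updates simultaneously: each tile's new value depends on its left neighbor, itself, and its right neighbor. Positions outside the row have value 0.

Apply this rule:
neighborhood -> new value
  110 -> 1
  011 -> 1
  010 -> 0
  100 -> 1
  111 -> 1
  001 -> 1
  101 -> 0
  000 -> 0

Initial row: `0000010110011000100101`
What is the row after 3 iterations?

0010011111111110111110

0000100111111101011000
0001011111111100011100
0010011111111110111110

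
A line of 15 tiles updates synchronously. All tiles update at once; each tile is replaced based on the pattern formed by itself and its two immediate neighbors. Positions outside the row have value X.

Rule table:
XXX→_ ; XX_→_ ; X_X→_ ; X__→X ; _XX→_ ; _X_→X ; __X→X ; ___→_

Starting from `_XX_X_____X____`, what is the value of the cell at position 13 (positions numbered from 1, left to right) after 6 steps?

____XX___XXX__X
X__X__X_X___XX_
_XXXXXX_XX_X___
___________XX_X
X_________X____
_X_______XXX__X
position 13 holds _

_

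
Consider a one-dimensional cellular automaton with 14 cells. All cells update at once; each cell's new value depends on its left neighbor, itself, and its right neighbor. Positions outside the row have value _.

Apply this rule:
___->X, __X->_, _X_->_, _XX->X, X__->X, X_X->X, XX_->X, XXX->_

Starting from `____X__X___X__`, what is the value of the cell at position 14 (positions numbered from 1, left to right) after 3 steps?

X

step 1: XXX__X__XX__XX
step 2: X_XX__X_XXX_XX
step 3: _XXXX__XX_XXXX
position 14 holds X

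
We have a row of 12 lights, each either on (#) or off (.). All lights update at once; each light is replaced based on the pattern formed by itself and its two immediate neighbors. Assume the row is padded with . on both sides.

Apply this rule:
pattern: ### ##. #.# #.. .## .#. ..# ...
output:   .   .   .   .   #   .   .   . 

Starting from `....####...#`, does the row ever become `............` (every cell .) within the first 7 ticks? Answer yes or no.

tick 1: ....#.......
tick 2: ............
all cells are . at tick 2

yes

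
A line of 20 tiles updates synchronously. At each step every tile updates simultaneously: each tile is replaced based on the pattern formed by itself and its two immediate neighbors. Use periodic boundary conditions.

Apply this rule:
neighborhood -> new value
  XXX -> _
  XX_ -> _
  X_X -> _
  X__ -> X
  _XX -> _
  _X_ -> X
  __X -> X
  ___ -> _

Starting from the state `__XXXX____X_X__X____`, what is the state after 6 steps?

_X____X__XX_XXXXX___
XXX__XXXX________X__
___XX____X______XXXX
X_X__X__XXX____X____
X_XXXXXX___X__XXX__X
________X_XXXX___XX_

________X_XXXX___XX_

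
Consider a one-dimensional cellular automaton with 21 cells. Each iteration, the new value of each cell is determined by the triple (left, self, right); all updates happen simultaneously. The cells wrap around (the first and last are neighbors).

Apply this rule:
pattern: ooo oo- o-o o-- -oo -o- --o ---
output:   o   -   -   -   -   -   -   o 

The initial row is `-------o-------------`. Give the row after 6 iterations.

o--oo--o--oo--ooooooo

oooooo---oooooooooooo
ooooo--o--ooooooooooo
oooo-------oooooooooo
ooo--ooooo--ooooooooo
oo----ooo----oooooooo
o--oo--o--oo--ooooooo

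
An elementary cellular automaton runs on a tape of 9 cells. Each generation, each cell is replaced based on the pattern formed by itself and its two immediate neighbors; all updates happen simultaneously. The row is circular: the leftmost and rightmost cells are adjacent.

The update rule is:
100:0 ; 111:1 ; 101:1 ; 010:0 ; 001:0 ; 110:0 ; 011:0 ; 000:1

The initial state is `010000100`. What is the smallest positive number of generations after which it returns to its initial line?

2

000110001
010000100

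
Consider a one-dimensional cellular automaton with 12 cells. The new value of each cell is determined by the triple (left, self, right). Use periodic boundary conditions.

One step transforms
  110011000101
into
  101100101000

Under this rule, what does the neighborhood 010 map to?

0

At position 9 the neighborhood is 010; the next row has 0 there.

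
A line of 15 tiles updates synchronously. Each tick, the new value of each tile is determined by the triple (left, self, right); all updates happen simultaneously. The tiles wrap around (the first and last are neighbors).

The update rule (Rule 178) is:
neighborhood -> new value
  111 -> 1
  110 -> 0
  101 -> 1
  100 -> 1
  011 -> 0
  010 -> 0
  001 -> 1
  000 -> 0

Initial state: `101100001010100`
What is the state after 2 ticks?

010010010101011
101101101010100

101101101010100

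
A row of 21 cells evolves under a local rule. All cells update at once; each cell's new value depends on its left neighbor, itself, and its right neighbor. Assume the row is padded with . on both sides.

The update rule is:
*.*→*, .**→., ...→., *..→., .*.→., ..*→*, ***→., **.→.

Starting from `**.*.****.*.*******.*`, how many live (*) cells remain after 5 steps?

4

step 1: ..*.*....*.*.......*.
step 2: .*.*....*.*.......*..
step 3: *.*....*.*.......*...
step 4: .*....*.*.......*....
step 5: *....*.*.......*.....
count of *: 4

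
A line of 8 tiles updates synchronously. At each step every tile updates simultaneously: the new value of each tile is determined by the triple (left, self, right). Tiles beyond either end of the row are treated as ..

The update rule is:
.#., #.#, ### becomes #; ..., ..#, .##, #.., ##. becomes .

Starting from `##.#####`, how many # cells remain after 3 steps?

2

step 1: ..#.###.
step 2: ..##.#..
step 3: ....##..
count of #: 2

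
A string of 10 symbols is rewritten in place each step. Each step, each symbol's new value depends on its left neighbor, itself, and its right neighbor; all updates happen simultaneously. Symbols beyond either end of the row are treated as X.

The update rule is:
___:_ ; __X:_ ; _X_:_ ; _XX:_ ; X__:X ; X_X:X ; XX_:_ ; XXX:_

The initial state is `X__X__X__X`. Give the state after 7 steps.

step 1: _X__X__X__
step 2: X_X__X__X_
step 3: _X_X__X__X
step 4: X_X_X__X__
step 5: _X_X_X__X_
step 6: X_X_X_X__X
step 7: _X_X_X_X__

_X_X_X_X__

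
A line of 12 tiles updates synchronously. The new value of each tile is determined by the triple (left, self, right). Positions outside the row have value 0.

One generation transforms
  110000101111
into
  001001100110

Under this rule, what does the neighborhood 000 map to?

At position 3 the neighborhood is 000; the next row has 0 there.

0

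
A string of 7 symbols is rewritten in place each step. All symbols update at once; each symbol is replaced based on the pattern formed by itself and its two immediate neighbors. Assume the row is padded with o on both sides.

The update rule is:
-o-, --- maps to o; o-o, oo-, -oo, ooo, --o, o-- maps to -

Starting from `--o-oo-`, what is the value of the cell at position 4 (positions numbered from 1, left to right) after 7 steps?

-

--o----
--o-oo-  (repeats step 0; period 2)
step 7: --o----
position 4 holds -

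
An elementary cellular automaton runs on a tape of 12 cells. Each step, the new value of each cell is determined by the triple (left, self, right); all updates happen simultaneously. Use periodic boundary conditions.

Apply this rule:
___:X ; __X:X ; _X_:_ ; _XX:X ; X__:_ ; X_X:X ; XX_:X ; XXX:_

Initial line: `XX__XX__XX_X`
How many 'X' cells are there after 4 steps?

_X_XXX_XXXXX
X_XX_XXX___X
XXXXXX_X_XXX
_____XX_XX__
count of X: 4

4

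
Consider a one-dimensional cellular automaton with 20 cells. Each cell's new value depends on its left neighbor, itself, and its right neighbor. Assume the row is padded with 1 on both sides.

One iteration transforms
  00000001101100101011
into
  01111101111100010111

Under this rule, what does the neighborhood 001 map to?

At position 6 the neighborhood is 001; the next row has 0 there.

0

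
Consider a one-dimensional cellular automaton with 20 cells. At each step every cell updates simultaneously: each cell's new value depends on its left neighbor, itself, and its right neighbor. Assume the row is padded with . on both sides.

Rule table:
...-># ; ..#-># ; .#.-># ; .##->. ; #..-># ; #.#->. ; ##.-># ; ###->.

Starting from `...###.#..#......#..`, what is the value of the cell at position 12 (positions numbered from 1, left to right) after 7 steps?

#

step 1: ###..#.#############
step 2: ..####.............#
step 3: ##...###############
step 4: .####..............#
step 5: #...################
step 6: ####...............#
step 7: ...#################
position 12 holds #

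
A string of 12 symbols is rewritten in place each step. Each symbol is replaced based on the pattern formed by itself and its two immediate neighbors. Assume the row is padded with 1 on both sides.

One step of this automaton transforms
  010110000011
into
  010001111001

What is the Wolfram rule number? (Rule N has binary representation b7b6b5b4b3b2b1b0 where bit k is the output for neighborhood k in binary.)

149

position 11: 111 → 1  (bit 7 = 1)
position 4: 110 → 0  (bit 6 = 0)
position 0: 101 → 0  (bit 5 = 0)
position 5: 100 → 1  (bit 4 = 1)
position 3: 011 → 0  (bit 3 = 0)
position 1: 010 → 1  (bit 2 = 1)
position 9: 001 → 0  (bit 1 = 0)
position 6: 000 → 1  (bit 0 = 1)
bits b7..b0 = 10010101 = 149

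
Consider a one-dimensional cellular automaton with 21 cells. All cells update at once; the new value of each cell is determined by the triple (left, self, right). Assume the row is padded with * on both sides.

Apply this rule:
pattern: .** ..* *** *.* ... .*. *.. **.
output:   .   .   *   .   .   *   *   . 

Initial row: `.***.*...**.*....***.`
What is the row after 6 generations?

.**...**...*......*..

..*..**.....**....*..
*.**...*......*...**.
....*..**.....**.....
*...**...*......*....
.*....*..**.....**...
.**...**...*......*..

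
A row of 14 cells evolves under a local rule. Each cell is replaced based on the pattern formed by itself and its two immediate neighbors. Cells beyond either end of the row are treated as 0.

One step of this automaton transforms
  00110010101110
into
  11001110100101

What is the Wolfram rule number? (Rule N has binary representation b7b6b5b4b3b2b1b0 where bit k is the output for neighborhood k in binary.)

position 11: 111 → 1  (bit 7 = 1)
position 3: 110 → 0  (bit 6 = 0)
position 7: 101 → 0  (bit 5 = 0)
position 4: 100 → 1  (bit 4 = 1)
position 2: 011 → 0  (bit 3 = 0)
position 6: 010 → 1  (bit 2 = 1)
position 1: 001 → 1  (bit 1 = 1)
position 0: 000 → 1  (bit 0 = 1)
bits b7..b0 = 10010111 = 151

151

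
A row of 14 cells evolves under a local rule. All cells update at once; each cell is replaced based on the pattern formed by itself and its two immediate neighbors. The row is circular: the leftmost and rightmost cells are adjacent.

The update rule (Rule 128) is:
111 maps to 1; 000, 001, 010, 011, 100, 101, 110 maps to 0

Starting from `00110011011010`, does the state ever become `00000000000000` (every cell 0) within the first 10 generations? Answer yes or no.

yes

generation 1: 00000000000000
all cells are 0 at generation 1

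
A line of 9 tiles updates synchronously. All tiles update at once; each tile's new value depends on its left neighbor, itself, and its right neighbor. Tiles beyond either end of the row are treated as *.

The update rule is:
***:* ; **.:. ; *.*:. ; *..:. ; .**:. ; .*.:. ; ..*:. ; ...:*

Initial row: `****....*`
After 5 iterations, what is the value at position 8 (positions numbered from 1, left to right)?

***..**..
**.......
*..*****.
....***..
.**..*...
position 8 holds .

.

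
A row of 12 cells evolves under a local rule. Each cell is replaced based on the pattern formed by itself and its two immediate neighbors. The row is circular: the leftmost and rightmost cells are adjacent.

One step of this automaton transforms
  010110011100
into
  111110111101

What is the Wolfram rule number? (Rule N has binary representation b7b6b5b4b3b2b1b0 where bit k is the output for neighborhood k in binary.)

position 8: 111 → 1  (bit 7 = 1)
position 4: 110 → 1  (bit 6 = 1)
position 2: 101 → 1  (bit 5 = 1)
position 5: 100 → 0  (bit 4 = 0)
position 3: 011 → 1  (bit 3 = 1)
position 1: 010 → 1  (bit 2 = 1)
position 0: 001 → 1  (bit 1 = 1)
position 11: 000 → 1  (bit 0 = 1)
bits b7..b0 = 11101111 = 239

239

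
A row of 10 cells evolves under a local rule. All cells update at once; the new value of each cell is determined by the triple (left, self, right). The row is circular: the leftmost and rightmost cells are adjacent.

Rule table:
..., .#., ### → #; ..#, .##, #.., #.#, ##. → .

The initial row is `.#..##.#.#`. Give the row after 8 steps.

.#.....#.#
.#.###.#.#
.#..#..#.#
.#..#..#.#  (fixed point — unchanged through step 8)

.#..#..#.#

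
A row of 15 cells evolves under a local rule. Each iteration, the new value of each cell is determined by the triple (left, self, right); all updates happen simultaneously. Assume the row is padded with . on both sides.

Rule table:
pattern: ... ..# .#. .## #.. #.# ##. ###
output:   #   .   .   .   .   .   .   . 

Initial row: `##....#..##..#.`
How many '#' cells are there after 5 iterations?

2

...##..........
##....#########
...##..........  (repeats iteration 1; period 2)
iteration 5: ...##..........
count of #: 2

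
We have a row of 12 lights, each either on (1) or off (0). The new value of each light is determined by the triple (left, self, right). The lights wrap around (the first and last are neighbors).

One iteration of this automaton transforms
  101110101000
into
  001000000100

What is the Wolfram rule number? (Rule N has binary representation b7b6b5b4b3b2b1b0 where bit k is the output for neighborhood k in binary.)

position 3: 111 → 0  (bit 7 = 0)
position 4: 110 → 0  (bit 6 = 0)
position 1: 101 → 0  (bit 5 = 0)
position 9: 100 → 1  (bit 4 = 1)
position 2: 011 → 1  (bit 3 = 1)
position 0: 010 → 0  (bit 2 = 0)
position 11: 001 → 0  (bit 1 = 0)
position 10: 000 → 0  (bit 0 = 0)
bits b7..b0 = 00011000 = 24

24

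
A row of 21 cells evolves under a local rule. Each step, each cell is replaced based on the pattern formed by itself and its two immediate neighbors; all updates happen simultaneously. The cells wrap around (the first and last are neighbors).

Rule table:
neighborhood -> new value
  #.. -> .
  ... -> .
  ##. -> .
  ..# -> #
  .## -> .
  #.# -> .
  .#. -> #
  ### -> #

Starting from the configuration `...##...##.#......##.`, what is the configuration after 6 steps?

..##..##....##....##.

step 1: ..#....#...#.....#...
step 2: .##...##..##....##...
step 3: #....#...#.....#.....
step 4: #...##..##....##....#
step 5: ...#...#.....#.....#.
step 6: ..##..##....##....##.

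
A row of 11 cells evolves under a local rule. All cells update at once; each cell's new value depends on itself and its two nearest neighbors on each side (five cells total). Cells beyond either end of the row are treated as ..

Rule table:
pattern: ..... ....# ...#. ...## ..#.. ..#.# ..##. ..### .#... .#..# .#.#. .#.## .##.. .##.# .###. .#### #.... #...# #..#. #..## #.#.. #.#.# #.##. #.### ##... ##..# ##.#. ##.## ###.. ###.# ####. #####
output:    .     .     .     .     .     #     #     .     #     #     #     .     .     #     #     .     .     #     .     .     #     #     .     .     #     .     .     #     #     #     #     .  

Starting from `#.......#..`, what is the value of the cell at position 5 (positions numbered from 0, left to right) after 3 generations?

.

generation 1: .#.......#.
generation 2: ..#.......#
generation 3: ...#.......
position 5 holds .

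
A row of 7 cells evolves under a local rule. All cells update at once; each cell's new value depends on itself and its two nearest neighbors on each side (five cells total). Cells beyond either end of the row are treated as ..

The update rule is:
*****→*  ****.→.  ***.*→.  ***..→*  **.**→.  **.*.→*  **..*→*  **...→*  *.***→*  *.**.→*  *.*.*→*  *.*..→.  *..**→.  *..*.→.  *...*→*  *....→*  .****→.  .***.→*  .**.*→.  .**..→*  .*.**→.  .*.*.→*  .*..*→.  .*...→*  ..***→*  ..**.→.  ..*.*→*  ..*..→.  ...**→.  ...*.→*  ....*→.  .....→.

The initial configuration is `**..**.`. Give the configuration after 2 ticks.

..**..*

.**..**
..**..*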